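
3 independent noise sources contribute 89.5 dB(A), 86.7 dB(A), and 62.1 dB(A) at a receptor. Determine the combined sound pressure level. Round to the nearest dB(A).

91 dB(A)

For uncorrelated sources the intensities add, so convert each level to linear form, sum, and take 10·log₁₀ of the total.
Σ 10^(L/10) = 10^(89.5/10) + 10^(86.7/10) + 10^(62.1/10) = 1.361e+09.
L_total = 10·log₁₀(1.361e+09) = 91.34 dB(A).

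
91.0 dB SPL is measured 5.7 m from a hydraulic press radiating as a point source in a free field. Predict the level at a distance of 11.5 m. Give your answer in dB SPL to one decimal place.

For a point source, L₂ = L₁ − 20·log₁₀(r₂/r₁).
L₂ = 91.0 − 20·log₁₀(11.5/5.7) = 91.0 − 6.096 = 84.90 dB SPL.

84.9 dB SPL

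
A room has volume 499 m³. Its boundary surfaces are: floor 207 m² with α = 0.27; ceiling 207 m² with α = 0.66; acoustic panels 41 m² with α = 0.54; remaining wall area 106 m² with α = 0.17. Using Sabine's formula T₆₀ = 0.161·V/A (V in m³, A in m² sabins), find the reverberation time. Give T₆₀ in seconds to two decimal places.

0.35 s

Total absorption A = 207·0.27 + 207·0.66 + 41·0.54 + 106·0.17 = 232.67 m² sabins.
T₆₀ = 0.161·V/A = 0.161·499/232.67 = 0.345 s.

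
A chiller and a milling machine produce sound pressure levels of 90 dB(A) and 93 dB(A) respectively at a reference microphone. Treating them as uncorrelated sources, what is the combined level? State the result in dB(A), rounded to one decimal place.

94.8 dB(A)

Incoherent sources combine by intensity addition: L_total = 10·log₁₀(Σ 10^(L_i/10)).
Σ 10^(L/10) = 10^(90/10) + 10^(93/10) = 2.995e+09.
L_total = 10·log₁₀(2.995e+09) = 94.76 dB(A).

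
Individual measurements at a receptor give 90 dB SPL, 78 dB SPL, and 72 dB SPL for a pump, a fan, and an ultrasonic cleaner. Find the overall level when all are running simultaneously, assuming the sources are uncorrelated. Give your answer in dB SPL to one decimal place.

90.3 dB SPL

Incoherent sources combine by intensity addition: L_total = 10·log₁₀(Σ 10^(L_i/10)).
Σ 10^(L/10) = 10^(90/10) + 10^(78/10) + 10^(72/10) = 1.079e+09.
L_total = 10·log₁₀(1.079e+09) = 90.33 dB SPL.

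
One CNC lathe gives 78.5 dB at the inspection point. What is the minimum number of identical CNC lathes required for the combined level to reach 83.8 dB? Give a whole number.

Need L₁ + 10·log₁₀ N ≥ 83.8, i.e. log₁₀ N ≥ 0.53.
N ≥ 10^(5.3/10) = 3.388, so N = 4.

4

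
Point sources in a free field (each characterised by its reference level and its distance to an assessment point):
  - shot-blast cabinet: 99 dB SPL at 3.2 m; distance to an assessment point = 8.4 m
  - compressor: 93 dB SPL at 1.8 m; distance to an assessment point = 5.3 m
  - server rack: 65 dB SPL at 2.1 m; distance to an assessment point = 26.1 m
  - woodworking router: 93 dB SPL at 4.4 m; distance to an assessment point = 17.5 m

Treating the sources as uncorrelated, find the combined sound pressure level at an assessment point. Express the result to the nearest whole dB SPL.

First find each source's level at the receiver (point-source: −20·log₁₀(r/r_ref)), then combine on an intensity basis.
shot-blast cabinet: 99 − 20·log₁₀(8.4/3.2) = 99 − 8.38 = 90.62 dB SPL.
compressor: 93 − 20·log₁₀(5.3/1.8) = 93 − 9.38 = 83.62 dB SPL.
server rack: 65 − 20·log₁₀(26.1/2.1) = 65 − 21.89 = 43.11 dB SPL.
woodworking router: 93 − 20·log₁₀(17.5/4.4) = 93 − 11.99 = 81.01 dB SPL.
Σ 10^(L/10) = 1.509e+09 → L_total = 10·log₁₀(1.509e+09) = 91.79 dB SPL.

92 dB SPL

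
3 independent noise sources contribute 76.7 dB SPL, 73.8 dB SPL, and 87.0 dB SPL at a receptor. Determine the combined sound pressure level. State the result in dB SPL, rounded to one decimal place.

For uncorrelated sources the intensities add, so convert each level to linear form, sum, and take 10·log₁₀ of the total.
Σ 10^(L/10) = 10^(76.7/10) + 10^(73.8/10) + 10^(87.0/10) = 5.719e+08.
L_total = 10·log₁₀(5.719e+08) = 87.57 dB SPL.

87.6 dB SPL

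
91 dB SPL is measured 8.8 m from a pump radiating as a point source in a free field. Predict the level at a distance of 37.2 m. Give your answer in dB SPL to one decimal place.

Point-source attenuation: ΔL = 20·log₁₀(r₂/r₁) = 20·log₁₀(37.2/8.8) = 12.521 dB.
L₂ = 91 − 20·log₁₀(37.2/8.8) = 91 − 12.521 = 78.48 dB SPL.

78.5 dB SPL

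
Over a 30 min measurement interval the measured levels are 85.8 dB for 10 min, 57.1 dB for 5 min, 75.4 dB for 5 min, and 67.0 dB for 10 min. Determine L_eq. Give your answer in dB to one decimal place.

L_eq = 10·log₁₀[(1/T)·Σ tᵢ·10^(Lᵢ/10)] with T = 30 min.
Σ tᵢ·10^(Lᵢ/10) = 10·10^(85.8/10) + 5·10^(57.1/10) + 5·10^(75.4/10) + 10·10^(67.0/10) = 4.028e+09.
L_eq = 10·log₁₀(4.028e+09/30) = 81.28 dB.

81.3 dB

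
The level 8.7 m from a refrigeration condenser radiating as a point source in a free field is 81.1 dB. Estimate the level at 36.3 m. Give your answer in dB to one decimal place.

68.7 dB

For a point source, L₂ = L₁ − 20·log₁₀(r₂/r₁).
L₂ = 81.1 − 20·log₁₀(36.3/8.7) = 81.1 − 12.408 = 68.69 dB.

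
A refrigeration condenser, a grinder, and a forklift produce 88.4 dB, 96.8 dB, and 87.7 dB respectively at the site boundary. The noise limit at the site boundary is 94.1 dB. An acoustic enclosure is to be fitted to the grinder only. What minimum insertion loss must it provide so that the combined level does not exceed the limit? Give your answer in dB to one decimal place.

5.7 dB

Everything except the grinder sums to 10^(88.4/10) + 10^(87.7/10) = 1.281e+09 in linear terms, 91.07 dB.
To meet 94.1 dB overall, the treated grinder may contribute at most 10^(94.1/10) − 1.281e+09 = 1.290e+09, i.e. 91.10 dB.
So the grinder must be reduced from 96.8 to 91.10 dB: IL = 5.70 dB.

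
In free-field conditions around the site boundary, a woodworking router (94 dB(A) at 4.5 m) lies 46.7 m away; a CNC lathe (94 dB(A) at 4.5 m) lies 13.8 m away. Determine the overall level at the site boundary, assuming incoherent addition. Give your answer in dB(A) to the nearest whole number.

Apply inverse-square spreading to bring every level to the receiver, then sum 10^(L/10).
woodworking router: 94 − 20·log₁₀(46.7/4.5) = 94 − 20.32 = 73.68 dB(A).
CNC lathe: 94 − 20·log₁₀(13.8/4.5) = 94 − 9.73 = 84.27 dB(A).
Σ 10^(L/10) = 2.904e+08 → L_total = 10·log₁₀(2.904e+08) = 84.63 dB(A).

85 dB(A)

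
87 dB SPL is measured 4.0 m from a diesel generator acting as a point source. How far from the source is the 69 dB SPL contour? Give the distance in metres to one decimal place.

31.8 m

Point-source spreading drops the level by 20·log₁₀(r₂/r₁); inverting, r₂/r₁ = 10^(ΔL/20).
r₂ = 4.0·10^((87−69)/20) = 4.0·10^(18.0/20) = 31.77 m.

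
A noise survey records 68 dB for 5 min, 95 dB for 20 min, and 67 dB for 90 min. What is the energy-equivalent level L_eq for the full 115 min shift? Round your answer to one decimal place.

The energy average is taken in the linear domain: L_eq = 10·log₁₀[(Σ tᵢ·10^(Lᵢ/10))/T], T = 115 min.
Σ tᵢ·10^(Lᵢ/10) = 5·10^(68/10) + 20·10^(95/10) + 90·10^(67/10) = 6.373e+10.
L_eq = 10·log₁₀(6.373e+10/115) = 87.44 dB.

87.4 dB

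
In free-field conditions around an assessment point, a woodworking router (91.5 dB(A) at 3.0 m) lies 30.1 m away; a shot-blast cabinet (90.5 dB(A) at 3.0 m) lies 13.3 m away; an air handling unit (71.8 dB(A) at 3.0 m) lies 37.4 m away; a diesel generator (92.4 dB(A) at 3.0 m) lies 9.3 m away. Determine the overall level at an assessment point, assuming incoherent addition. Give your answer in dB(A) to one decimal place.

84.0 dB(A)

Apply inverse-square spreading to bring every level to the receiver, then sum 10^(L/10).
woodworking router: 91.5 − 20·log₁₀(30.1/3.0) = 91.5 − 20.03 = 71.47 dB(A).
shot-blast cabinet: 90.5 − 20·log₁₀(13.3/3.0) = 90.5 − 12.93 = 77.57 dB(A).
air handling unit: 71.8 − 20·log₁₀(37.4/3.0) = 71.8 − 21.92 = 49.88 dB(A).
diesel generator: 92.4 − 20·log₁₀(9.3/3.0) = 92.4 − 9.83 = 82.57 dB(A).
Σ 10^(L/10) = 2.520e+08 → L_total = 10·log₁₀(2.520e+08) = 84.01 dB(A).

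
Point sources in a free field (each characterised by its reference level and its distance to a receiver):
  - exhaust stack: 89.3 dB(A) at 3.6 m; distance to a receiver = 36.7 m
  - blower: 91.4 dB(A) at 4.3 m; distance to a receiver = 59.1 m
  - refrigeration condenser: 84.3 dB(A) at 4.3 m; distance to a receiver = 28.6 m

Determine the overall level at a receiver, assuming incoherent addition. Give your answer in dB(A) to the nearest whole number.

Apply inverse-square spreading to bring every level to the receiver, then sum 10^(L/10).
exhaust stack: 89.3 − 20·log₁₀(36.7/3.6) = 89.3 − 20.17 = 69.13 dB(A).
blower: 91.4 − 20·log₁₀(59.1/4.3) = 91.4 − 22.76 = 68.64 dB(A).
refrigeration condenser: 84.3 − 20·log₁₀(28.6/4.3) = 84.3 − 16.46 = 67.84 dB(A).
Σ 10^(L/10) = 2.158e+07 → L_total = 10·log₁₀(2.158e+07) = 73.34 dB(A).

73 dB(A)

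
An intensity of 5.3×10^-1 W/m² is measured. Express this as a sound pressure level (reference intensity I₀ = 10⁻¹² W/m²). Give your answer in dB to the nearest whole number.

117 dB

L = 10·log₁₀(I/I₀) = 10·log₁₀(5.3×10^-1/10⁻¹²) = 10·log₁₀(5.3×10^11).
L = 10·(0.7243 + 11) = 117.24 dB.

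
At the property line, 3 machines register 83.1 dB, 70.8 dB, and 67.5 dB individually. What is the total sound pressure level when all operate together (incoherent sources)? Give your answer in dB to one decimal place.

Incoherent sources combine by intensity addition: L_total = 10·log₁₀(Σ 10^(L_i/10)).
Σ 10^(L/10) = 10^(83.1/10) + 10^(70.8/10) + 10^(67.5/10) = 2.218e+08.
L_total = 10·log₁₀(2.218e+08) = 83.46 dB.

83.5 dB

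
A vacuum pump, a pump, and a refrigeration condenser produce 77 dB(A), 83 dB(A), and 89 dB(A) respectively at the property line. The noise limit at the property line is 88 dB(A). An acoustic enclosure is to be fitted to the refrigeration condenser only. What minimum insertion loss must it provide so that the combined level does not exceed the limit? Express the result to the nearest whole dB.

3 dB

The untreated sources together contribute 10^(77/10) + 10^(83/10) = 2.496e+08, i.e. 83.97 dB(A).
To meet 88 dB(A) overall, the treated refrigeration condenser may contribute at most 10^(88/10) − 2.496e+08 = 3.813e+08, i.e. 85.81 dB(A).
So the refrigeration condenser must be reduced from 89 to 85.81 dB(A): IL = 3.19 dB.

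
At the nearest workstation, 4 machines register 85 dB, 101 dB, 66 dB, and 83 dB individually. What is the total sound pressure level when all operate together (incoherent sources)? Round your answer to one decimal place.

101.2 dB

For uncorrelated sources the intensities add, so convert each level to linear form, sum, and take 10·log₁₀ of the total.
Σ 10^(L/10) = 10^(85/10) + 10^(101/10) + 10^(66/10) + 10^(83/10) = 1.311e+10.
L_total = 10·log₁₀(1.311e+10) = 101.18 dB.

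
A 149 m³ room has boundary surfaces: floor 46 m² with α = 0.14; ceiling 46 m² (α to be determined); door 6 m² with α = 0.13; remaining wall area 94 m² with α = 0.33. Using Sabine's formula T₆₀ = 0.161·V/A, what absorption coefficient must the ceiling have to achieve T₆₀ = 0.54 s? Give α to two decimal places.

0.13

A = 0.161·V/T₆₀ = 0.161·149/0.54 = 44.42 m² sabins.
Absorption from the other surfaces = 46·0.14 + 6·0.13 + 94·0.33 = 38.24 m², so the ceiling must supply 6.18 m² over 46 m².
α = 6.18/46 = 0.134.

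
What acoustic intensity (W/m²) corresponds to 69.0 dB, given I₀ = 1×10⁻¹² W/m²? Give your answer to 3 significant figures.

L = 10·log₁₀(I/I₀) ⇒ I = I₀·10^(L/10) = 10⁻¹² × 10^6.90.

7.94e-06 W/m²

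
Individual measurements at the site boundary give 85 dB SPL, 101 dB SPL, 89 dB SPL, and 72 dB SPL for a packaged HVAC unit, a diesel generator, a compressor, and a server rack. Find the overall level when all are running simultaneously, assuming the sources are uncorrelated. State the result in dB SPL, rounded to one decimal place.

Incoherent sources combine by intensity addition: L_total = 10·log₁₀(Σ 10^(L_i/10)).
Σ 10^(L/10) = 10^(85/10) + 10^(101/10) + 10^(89/10) + 10^(72/10) = 1.372e+10.
L_total = 10·log₁₀(1.372e+10) = 101.37 dB SPL.

101.4 dB SPL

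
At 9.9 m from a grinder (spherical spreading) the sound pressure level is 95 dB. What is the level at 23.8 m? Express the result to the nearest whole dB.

Spherical spreading from a point source gives a 20·log₁₀(r₂/r₁) drop.
L₂ = 95 − 20·log₁₀(23.8/9.9) = 95 − 7.619 = 87.38 dB.

87 dB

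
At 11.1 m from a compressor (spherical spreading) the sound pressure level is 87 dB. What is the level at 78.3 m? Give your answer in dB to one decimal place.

Point-source attenuation: ΔL = 20·log₁₀(r₂/r₁) = 20·log₁₀(78.3/11.1) = 16.969 dB.
L₂ = 87 − 20·log₁₀(78.3/11.1) = 87 − 16.969 = 70.03 dB.

70.0 dB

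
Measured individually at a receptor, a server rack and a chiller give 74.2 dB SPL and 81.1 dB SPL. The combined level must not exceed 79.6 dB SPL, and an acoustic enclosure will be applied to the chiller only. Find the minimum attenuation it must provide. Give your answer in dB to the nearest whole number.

3 dB

Fixed contribution from the other source: Σ 10^(L/10) = 10^(74.2/10) = 2.630e+07 (74.20 dB SPL).
The limit corresponds to 10^(79.6/10) = 9.120e+07; subtracting the fixed part leaves 6.490e+07 for the chiller, i.e. 78.12 dB SPL.
So the chiller must be reduced from 81.1 to 78.12 dB SPL: IL = 2.98 dB.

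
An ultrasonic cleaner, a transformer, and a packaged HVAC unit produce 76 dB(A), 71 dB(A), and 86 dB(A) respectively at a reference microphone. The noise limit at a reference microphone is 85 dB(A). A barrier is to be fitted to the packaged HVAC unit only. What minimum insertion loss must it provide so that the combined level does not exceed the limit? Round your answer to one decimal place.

Everything except the packaged HVAC unit sums to 10^(76/10) + 10^(71/10) = 5.240e+07 in linear terms, 77.19 dB(A).
The limit corresponds to 10^(85/10) = 3.162e+08; subtracting the fixed part leaves 2.638e+08 for the packaged HVAC unit, i.e. 84.21 dB(A).
Required insertion loss = 86 − 84.21 = 1.79 dB.

1.8 dB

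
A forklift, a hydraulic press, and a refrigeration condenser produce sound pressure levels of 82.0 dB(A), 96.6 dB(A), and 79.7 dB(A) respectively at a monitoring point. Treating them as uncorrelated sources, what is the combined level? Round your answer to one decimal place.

For uncorrelated sources the intensities add, so convert each level to linear form, sum, and take 10·log₁₀ of the total.
Σ 10^(L/10) = 10^(82.0/10) + 10^(96.6/10) + 10^(79.7/10) = 4.823e+09.
L_total = 10·log₁₀(4.823e+09) = 96.83 dB(A).

96.8 dB(A)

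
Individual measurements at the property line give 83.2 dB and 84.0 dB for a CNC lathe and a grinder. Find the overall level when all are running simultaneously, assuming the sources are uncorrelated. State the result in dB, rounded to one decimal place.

86.6 dB

For uncorrelated sources the intensities add, so convert each level to linear form, sum, and take 10·log₁₀ of the total.
Σ 10^(L/10) = 10^(83.2/10) + 10^(84.0/10) = 4.601e+08.
L_total = 10·log₁₀(4.601e+08) = 86.63 dB.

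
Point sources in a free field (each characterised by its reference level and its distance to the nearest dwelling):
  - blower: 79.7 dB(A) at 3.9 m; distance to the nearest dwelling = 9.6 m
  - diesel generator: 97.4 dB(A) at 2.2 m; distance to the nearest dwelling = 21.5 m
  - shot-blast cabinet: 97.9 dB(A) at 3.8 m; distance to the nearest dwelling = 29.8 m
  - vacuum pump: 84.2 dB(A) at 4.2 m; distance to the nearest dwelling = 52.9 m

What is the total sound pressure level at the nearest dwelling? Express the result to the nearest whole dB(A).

82 dB(A)

First find each source's level at the receiver (point-source: −20·log₁₀(r/r_ref)), then combine on an intensity basis.
blower: 79.7 − 20·log₁₀(9.6/3.9) = 79.7 − 7.82 = 71.88 dB(A).
diesel generator: 97.4 − 20·log₁₀(21.5/2.2) = 97.4 − 19.80 = 77.60 dB(A).
shot-blast cabinet: 97.9 − 20·log₁₀(29.8/3.8) = 97.9 − 17.89 = 80.01 dB(A).
vacuum pump: 84.2 − 20·log₁₀(52.9/4.2) = 84.2 − 22.00 = 62.20 dB(A).
Σ 10^(L/10) = 1.749e+08 → L_total = 10·log₁₀(1.749e+08) = 82.43 dB(A).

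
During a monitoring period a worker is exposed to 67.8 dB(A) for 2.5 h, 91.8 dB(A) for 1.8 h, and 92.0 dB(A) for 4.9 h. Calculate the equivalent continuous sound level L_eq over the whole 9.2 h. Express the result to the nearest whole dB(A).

91 dB(A)

Weight each interval's intensity by its duration and average over T = 9.2 h:
Σ tᵢ·10^(Lᵢ/10) = 2.5·10^(67.8/10) + 1.8·10^(91.8/10) + 4.9·10^(92.0/10) = 1.051e+10.
L_eq = 10·log₁₀(1.051e+10/9.2) = 90.58 dB(A).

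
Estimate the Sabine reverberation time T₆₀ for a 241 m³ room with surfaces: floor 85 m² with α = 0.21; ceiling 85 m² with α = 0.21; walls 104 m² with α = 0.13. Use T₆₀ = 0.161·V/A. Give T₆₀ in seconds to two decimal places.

Total absorption A = 85·0.21 + 85·0.21 + 104·0.13 = 49.22 m² sabins.
T₆₀ = 0.161 × 241 / 49.22 = 0.788 s.

0.79 s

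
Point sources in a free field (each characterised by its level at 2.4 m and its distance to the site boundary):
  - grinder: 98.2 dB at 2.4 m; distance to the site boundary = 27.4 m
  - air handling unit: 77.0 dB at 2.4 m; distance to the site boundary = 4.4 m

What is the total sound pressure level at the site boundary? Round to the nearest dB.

78 dB

Apply inverse-square spreading to bring every level to the receiver, then sum 10^(L/10).
grinder: 98.2 − 20·log₁₀(27.4/2.4) = 98.2 − 21.15 = 77.05 dB.
air handling unit: 77.0 − 20·log₁₀(4.4/2.4) = 77.0 − 5.26 = 71.74 dB.
Σ 10^(L/10) = 6.560e+07 → L_total = 10·log₁₀(6.560e+07) = 78.17 dB.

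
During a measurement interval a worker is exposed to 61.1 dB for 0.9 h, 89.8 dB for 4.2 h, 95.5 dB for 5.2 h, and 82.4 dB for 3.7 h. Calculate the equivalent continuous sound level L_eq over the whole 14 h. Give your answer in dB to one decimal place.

92.2 dB

L_eq = 10·log₁₀[(1/T)·Σ tᵢ·10^(Lᵢ/10)] with T = 14 h.
Σ tᵢ·10^(Lᵢ/10) = 0.9·10^(61.1/10) + 4.2·10^(89.8/10) + 5.2·10^(95.5/10) + 3.7·10^(82.4/10) = 2.311e+10.
L_eq = 10·log₁₀(2.311e+10/14) = 92.18 dB.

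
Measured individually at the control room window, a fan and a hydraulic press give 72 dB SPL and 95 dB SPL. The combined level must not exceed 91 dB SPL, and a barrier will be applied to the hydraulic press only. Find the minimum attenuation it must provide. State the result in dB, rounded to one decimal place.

4.1 dB

Everything except the hydraulic press sums to 10^(72/10) = 1.585e+07 in linear terms, 72.00 dB SPL.
The limit corresponds to 10^(91/10) = 1.259e+09; subtracting the fixed part leaves 1.243e+09 for the hydraulic press, i.e. 90.94 dB SPL.
So the hydraulic press must be reduced from 95 to 90.94 dB SPL: IL = 4.06 dB.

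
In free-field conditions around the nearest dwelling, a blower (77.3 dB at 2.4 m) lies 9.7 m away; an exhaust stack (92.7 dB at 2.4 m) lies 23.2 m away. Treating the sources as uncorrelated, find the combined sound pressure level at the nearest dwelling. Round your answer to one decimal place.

73.7 dB

Propagate each source to the receiver with L = L_ref − 20·log₁₀(r/r_ref), then add intensities.
blower: 77.3 − 20·log₁₀(9.7/2.4) = 77.3 − 12.13 = 65.17 dB.
exhaust stack: 92.7 − 20·log₁₀(23.2/2.4) = 92.7 − 19.71 = 72.99 dB.
Σ 10^(L/10) = 2.321e+07 → L_total = 10·log₁₀(2.321e+07) = 73.66 dB.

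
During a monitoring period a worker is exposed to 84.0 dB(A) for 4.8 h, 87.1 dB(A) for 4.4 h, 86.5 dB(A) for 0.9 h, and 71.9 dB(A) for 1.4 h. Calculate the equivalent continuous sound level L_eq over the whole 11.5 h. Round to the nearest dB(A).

L_eq = 10·log₁₀[(1/T)·Σ tᵢ·10^(Lᵢ/10)] with T = 11.5 h.
Σ tᵢ·10^(Lᵢ/10) = 4.8·10^(84.0/10) + 4.4·10^(87.1/10) + 0.9·10^(86.5/10) + 1.4·10^(71.9/10) = 3.886e+09.
L_eq = 10·log₁₀(3.886e+09/11.5) = 85.29 dB(A).

85 dB(A)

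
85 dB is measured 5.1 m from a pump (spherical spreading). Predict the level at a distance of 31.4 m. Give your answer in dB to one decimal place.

69.2 dB

Point-source attenuation: ΔL = 20·log₁₀(r₂/r₁) = 20·log₁₀(31.4/5.1) = 15.787 dB.
L₂ = 85 − 20·log₁₀(31.4/5.1) = 85 − 15.787 = 69.21 dB.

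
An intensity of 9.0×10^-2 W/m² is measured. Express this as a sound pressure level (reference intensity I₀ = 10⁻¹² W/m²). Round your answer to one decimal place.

Dividing by I₀ shifts the exponent by 12: I/I₀ = 9.0×10^10.
L = 10·(0.9542 + 10) = 109.54 dB.

109.5 dB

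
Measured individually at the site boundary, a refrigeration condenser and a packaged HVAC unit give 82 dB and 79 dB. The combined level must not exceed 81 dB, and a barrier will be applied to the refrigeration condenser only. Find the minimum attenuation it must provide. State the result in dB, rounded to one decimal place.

5.3 dB

The untreated sources together contribute 10^(79/10) = 7.943e+07, i.e. 79.00 dB.
To meet 81 dB overall, the treated refrigeration condenser may contribute at most 10^(81/10) − 7.943e+07 = 4.646e+07, i.e. 76.67 dB.
So the refrigeration condenser must be reduced from 82 to 76.67 dB: IL = 5.33 dB.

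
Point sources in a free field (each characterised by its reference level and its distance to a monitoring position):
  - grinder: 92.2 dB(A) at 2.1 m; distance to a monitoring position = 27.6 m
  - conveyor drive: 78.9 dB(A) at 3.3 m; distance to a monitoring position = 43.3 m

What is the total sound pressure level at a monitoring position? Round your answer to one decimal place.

70.0 dB(A)

Propagate each source to the receiver with L = L_ref − 20·log₁₀(r/r_ref), then add intensities.
grinder: 92.2 − 20·log₁₀(27.6/2.1) = 92.2 − 22.37 = 69.83 dB(A).
conveyor drive: 78.9 − 20·log₁₀(43.3/3.3) = 78.9 − 22.36 = 56.54 dB(A).
Σ 10^(L/10) = 1.006e+07 → L_total = 10·log₁₀(1.006e+07) = 70.03 dB(A).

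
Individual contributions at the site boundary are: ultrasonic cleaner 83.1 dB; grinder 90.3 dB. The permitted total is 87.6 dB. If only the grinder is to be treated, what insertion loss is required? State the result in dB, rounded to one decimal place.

Everything except the grinder sums to 10^(83.1/10) = 2.042e+08 in linear terms, 83.10 dB.
The limit corresponds to 10^(87.6/10) = 5.754e+08; subtracting the fixed part leaves 3.713e+08 for the grinder, i.e. 85.70 dB.
Required insertion loss = 90.3 − 85.70 = 4.60 dB.

4.6 dB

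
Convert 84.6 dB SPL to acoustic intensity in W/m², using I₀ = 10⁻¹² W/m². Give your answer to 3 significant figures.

0.000288 W/m²

I = I₀·10^(L/10) = 10⁻¹² × 10^(84.6/10) = 10^(-3.540).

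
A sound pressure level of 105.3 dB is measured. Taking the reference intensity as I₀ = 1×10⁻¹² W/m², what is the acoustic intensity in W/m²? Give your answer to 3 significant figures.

0.0339 W/m²

L = 10·log₁₀(I/I₀) ⇒ I = I₀·10^(L/10) = 10⁻¹² × 10^10.53.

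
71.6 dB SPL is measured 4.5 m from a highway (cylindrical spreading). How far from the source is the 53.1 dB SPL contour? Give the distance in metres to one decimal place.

Line-source spreading drops the level by 10·log₁₀(r₂/r₁); inverting, r₂/r₁ = 10^(ΔL/10).
r₂ = 4.5·10^((71.6−53.1)/10) = 4.5·10^(18.5/10) = 318.58 m.

318.6 m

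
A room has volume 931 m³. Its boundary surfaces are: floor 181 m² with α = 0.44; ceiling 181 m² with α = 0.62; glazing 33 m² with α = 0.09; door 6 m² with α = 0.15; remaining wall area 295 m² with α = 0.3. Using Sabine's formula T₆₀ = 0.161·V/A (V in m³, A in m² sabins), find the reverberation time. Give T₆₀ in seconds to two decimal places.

0.53 s

Summing Sᵢαᵢ: 181·0.44 + 181·0.62 + 33·0.09 + 6·0.15 + 295·0.3 = 284.23 m².
T₆₀ = 0.161·V/A = 0.161·931/284.23 = 0.527 s.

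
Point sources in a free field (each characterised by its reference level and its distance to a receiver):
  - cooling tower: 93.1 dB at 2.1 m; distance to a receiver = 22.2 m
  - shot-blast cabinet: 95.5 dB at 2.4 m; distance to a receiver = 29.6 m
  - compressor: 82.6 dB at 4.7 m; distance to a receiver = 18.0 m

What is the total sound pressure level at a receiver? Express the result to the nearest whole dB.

First find each source's level at the receiver (point-source: −20·log₁₀(r/r_ref)), then combine on an intensity basis.
cooling tower: 93.1 − 20·log₁₀(22.2/2.1) = 93.1 − 20.48 = 72.62 dB.
shot-blast cabinet: 95.5 − 20·log₁₀(29.6/2.4) = 95.5 − 21.82 = 73.68 dB.
compressor: 82.6 − 20·log₁₀(18.0/4.7) = 82.6 − 11.66 = 70.94 dB.
Σ 10^(L/10) = 5.400e+07 → L_total = 10·log₁₀(5.400e+07) = 77.32 dB.

77 dB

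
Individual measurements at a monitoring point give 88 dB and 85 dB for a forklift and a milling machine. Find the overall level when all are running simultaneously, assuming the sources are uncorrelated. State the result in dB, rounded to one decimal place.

89.8 dB

Incoherent sources combine by intensity addition: L_total = 10·log₁₀(Σ 10^(L_i/10)).
Σ 10^(L/10) = 10^(88/10) + 10^(85/10) = 9.472e+08.
L_total = 10·log₁₀(9.472e+08) = 89.76 dB.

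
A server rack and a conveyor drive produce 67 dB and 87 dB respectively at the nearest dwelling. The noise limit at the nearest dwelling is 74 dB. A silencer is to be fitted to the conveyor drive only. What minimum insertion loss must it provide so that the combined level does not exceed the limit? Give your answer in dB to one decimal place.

14.0 dB

Everything except the conveyor drive sums to 10^(67/10) = 5.012e+06 in linear terms, 67.00 dB.
The limit corresponds to 10^(74/10) = 2.512e+07; subtracting the fixed part leaves 2.011e+07 for the conveyor drive, i.e. 73.03 dB.
Required insertion loss = 87 − 73.03 = 13.97 dB.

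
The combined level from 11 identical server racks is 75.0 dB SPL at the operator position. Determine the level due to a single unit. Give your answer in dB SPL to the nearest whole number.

65 dB SPL

Dividing the total intensity by 11 lowers the level by 10·log₁₀ 11 = 10.414 dB: L₁ = 75.0 − 10.414.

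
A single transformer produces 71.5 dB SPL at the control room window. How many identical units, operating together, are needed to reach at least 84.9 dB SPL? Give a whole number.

22

N identical sources give L₁ + 10·log₁₀ N, so require 10·log₁₀ N ≥ 84.9 − 71.5 = 13.4 dB.
N ≥ 10^(13.4/10) = 21.878, so N = 22.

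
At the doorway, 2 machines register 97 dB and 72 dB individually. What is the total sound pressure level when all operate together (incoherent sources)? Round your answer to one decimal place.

97.0 dB

Incoherent sources combine by intensity addition: L_total = 10·log₁₀(Σ 10^(L_i/10)).
Σ 10^(L/10) = 10^(97/10) + 10^(72/10) = 5.028e+09.
L_total = 10·log₁₀(5.028e+09) = 97.01 dB.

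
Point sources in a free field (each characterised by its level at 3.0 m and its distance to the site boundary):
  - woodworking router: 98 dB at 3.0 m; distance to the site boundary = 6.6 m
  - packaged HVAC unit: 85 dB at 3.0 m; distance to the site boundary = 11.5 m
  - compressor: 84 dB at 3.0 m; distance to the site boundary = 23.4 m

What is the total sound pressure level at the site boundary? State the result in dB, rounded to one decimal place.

91.2 dB

Apply inverse-square spreading to bring every level to the receiver, then sum 10^(L/10).
woodworking router: 98 − 20·log₁₀(6.6/3.0) = 98 − 6.85 = 91.15 dB.
packaged HVAC unit: 85 − 20·log₁₀(11.5/3.0) = 85 − 11.67 = 73.33 dB.
compressor: 84 − 20·log₁₀(23.4/3.0) = 84 − 17.84 = 66.16 dB.
Σ 10^(L/10) = 1.329e+09 → L_total = 10·log₁₀(1.329e+09) = 91.24 dB.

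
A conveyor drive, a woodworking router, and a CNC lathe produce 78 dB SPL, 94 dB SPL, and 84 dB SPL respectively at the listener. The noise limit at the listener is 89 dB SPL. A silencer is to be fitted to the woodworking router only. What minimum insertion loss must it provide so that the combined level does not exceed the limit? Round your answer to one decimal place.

Fixed contribution from the other sources: Σ 10^(L/10) = 10^(78/10) + 10^(84/10) = 3.143e+08 (84.97 dB SPL).
The limit corresponds to 10^(89/10) = 7.943e+08; subtracting the fixed part leaves 4.800e+08 for the woodworking router, i.e. 86.81 dB SPL.
Required insertion loss = 94 − 86.81 = 7.19 dB.

7.2 dB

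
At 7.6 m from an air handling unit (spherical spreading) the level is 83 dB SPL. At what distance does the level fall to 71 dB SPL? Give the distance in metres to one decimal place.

30.3 m

For a point source L₁ − L₂ = 20·log₁₀(r₂/r₁), so r₂ = r₁·10^((L₁−L₂)/20).
r₂ = 7.6·10^((83−71)/20) = 7.6·10^(12.0/20) = 30.26 m.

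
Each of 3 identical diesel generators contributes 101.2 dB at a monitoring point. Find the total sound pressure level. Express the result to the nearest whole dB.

N identical incoherent sources raise the level by 10·log₁₀ N.
L_total = 101.2 + 10·log₁₀(3) = 101.2 + 4.771 = 105.97 dB.

106 dB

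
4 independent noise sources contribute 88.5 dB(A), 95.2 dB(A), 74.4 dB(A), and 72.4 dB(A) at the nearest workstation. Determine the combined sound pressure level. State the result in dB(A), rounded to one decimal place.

For uncorrelated sources the intensities add, so convert each level to linear form, sum, and take 10·log₁₀ of the total.
Σ 10^(L/10) = 10^(88.5/10) + 10^(95.2/10) + 10^(74.4/10) + 10^(72.4/10) = 4.064e+09.
L_total = 10·log₁₀(4.064e+09) = 96.09 dB(A).

96.1 dB(A)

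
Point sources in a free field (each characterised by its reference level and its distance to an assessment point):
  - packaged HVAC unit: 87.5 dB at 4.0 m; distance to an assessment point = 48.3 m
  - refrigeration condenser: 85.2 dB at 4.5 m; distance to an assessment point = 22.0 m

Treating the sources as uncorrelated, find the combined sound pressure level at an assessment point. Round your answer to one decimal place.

Propagate each source to the receiver with L = L_ref − 20·log₁₀(r/r_ref), then add intensities.
packaged HVAC unit: 87.5 − 20·log₁₀(48.3/4.0) = 87.5 − 21.64 = 65.86 dB.
refrigeration condenser: 85.2 − 20·log₁₀(22.0/4.5) = 85.2 − 13.78 = 71.42 dB.
Σ 10^(L/10) = 1.771e+07 → L_total = 10·log₁₀(1.771e+07) = 72.48 dB.

72.5 dB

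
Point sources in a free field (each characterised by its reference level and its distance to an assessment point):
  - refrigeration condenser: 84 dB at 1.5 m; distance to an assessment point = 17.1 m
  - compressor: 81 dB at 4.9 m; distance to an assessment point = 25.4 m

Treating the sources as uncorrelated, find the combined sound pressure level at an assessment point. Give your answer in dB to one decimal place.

68.2 dB

Propagate each source to the receiver with L = L_ref − 20·log₁₀(r/r_ref), then add intensities.
refrigeration condenser: 84 − 20·log₁₀(17.1/1.5) = 84 − 21.14 = 62.86 dB.
compressor: 81 − 20·log₁₀(25.4/4.9) = 81 − 14.29 = 66.71 dB.
Σ 10^(L/10) = 6.618e+06 → L_total = 10·log₁₀(6.618e+06) = 68.21 dB.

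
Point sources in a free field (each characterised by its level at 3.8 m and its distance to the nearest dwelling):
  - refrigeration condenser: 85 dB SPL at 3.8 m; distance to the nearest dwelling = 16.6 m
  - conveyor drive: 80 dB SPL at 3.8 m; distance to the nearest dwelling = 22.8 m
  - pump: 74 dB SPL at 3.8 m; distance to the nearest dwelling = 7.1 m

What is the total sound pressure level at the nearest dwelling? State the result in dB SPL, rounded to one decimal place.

Propagate each source to the receiver with L = L_ref − 20·log₁₀(r/r_ref), then add intensities.
refrigeration condenser: 85 − 20·log₁₀(16.6/3.8) = 85 − 12.81 = 72.19 dB SPL.
conveyor drive: 80 − 20·log₁₀(22.8/3.8) = 80 − 15.56 = 64.44 dB SPL.
pump: 74 − 20·log₁₀(7.1/3.8) = 74 − 5.43 = 68.57 dB SPL.
Σ 10^(L/10) = 2.654e+07 → L_total = 10·log₁₀(2.654e+07) = 74.24 dB SPL.

74.2 dB SPL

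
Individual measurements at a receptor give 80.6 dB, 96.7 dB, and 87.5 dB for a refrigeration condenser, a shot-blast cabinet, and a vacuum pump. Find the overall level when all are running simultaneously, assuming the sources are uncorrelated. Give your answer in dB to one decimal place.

For uncorrelated sources the intensities add, so convert each level to linear form, sum, and take 10·log₁₀ of the total.
Σ 10^(L/10) = 10^(80.6/10) + 10^(96.7/10) + 10^(87.5/10) = 5.355e+09.
L_total = 10·log₁₀(5.355e+09) = 97.29 dB.

97.3 dB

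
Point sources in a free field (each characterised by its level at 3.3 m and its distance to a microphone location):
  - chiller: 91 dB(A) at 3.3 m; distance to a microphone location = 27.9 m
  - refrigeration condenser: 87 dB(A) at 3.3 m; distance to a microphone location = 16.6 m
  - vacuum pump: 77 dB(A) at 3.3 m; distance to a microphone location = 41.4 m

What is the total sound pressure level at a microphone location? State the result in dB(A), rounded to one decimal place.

Apply inverse-square spreading to bring every level to the receiver, then sum 10^(L/10).
chiller: 91 − 20·log₁₀(27.9/3.3) = 91 − 18.54 = 72.46 dB(A).
refrigeration condenser: 87 − 20·log₁₀(16.6/3.3) = 87 − 14.03 = 72.97 dB(A).
vacuum pump: 77 − 20·log₁₀(41.4/3.3) = 77 − 21.97 = 55.03 dB(A).
Σ 10^(L/10) = 3.774e+07 → L_total = 10·log₁₀(3.774e+07) = 75.77 dB(A).

75.8 dB(A)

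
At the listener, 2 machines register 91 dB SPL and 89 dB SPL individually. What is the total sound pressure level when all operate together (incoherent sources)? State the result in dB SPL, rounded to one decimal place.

For uncorrelated sources the intensities add, so convert each level to linear form, sum, and take 10·log₁₀ of the total.
Σ 10^(L/10) = 10^(91/10) + 10^(89/10) = 2.053e+09.
L_total = 10·log₁₀(2.053e+09) = 93.12 dB SPL.

93.1 dB SPL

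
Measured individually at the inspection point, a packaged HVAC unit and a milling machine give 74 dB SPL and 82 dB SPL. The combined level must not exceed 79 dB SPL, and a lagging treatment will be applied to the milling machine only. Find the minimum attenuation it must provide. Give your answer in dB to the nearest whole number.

5 dB

Fixed contribution from the other source: Σ 10^(L/10) = 10^(74/10) = 2.512e+07 (74.00 dB SPL).
To meet 79 dB SPL overall, the treated milling machine may contribute at most 10^(79/10) − 2.512e+07 = 5.431e+07, i.e. 77.35 dB SPL.
Required insertion loss = 82 − 77.35 = 4.65 dB.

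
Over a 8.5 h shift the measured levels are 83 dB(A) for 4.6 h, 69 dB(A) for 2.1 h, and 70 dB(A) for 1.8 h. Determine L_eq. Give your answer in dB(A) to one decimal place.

L_eq = 10·log₁₀[(1/T)·Σ tᵢ·10^(Lᵢ/10)] with T = 8.5 h.
Σ tᵢ·10^(Lᵢ/10) = 4.6·10^(83/10) + 2.1·10^(69/10) + 1.8·10^(70/10) = 9.525e+08.
L_eq = 10·log₁₀(9.525e+08/8.5) = 80.49 dB(A).

80.5 dB(A)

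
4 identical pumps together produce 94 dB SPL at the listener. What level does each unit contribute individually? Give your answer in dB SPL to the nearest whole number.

88 dB SPL

4 equal contributions raise the level by 10·log₁₀ 4 = 6.021 dB, so each unit alone gives 94 − 6.021.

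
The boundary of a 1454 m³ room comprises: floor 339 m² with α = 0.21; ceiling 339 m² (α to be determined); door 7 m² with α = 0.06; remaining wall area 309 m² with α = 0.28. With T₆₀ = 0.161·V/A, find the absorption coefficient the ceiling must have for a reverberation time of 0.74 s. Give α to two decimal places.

From T₆₀ = 0.161·V/A, the target T₆₀ = 0.74 s needs A = 0.161·1454/0.74 = 316.34 m².
Absorption from the other surfaces = 339·0.21 + 7·0.06 + 309·0.28 = 158.13 m², so the ceiling must supply 158.21 m² over 339 m².
α = 158.21/339 = 0.467.

0.47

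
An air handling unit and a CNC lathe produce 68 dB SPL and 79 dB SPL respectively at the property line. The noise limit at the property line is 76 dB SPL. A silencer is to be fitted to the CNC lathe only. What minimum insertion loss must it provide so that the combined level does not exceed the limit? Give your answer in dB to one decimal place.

3.7 dB

Fixed contribution from the other source: Σ 10^(L/10) = 10^(68/10) = 6.310e+06 (68.00 dB SPL).
The limit corresponds to 10^(76/10) = 3.981e+07; subtracting the fixed part leaves 3.350e+07 for the CNC lathe, i.e. 75.25 dB SPL.
So the CNC lathe must be reduced from 79 to 75.25 dB SPL: IL = 3.75 dB.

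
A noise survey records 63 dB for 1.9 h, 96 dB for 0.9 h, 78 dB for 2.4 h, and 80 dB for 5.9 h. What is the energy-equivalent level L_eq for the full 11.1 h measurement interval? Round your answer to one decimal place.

Weight each interval's intensity by its duration and average over T = 11.1 h:
Σ tᵢ·10^(Lᵢ/10) = 1.9·10^(63/10) + 0.9·10^(96/10) + 2.4·10^(78/10) + 5.9·10^(80/10) = 4.328e+09.
L_eq = 10·log₁₀(4.328e+09/11.1) = 85.91 dB.

85.9 dB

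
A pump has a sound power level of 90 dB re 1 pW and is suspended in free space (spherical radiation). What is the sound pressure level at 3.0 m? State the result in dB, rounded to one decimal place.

69.5 dB

L_p = L_w − 10·log₁₀(4π·r²) with r = 3.0 m.
4π·r² = 113.1 m², 10·log₁₀ of that is 20.535 dB.
L_p = 90 − 20.535 = 69.47 dB.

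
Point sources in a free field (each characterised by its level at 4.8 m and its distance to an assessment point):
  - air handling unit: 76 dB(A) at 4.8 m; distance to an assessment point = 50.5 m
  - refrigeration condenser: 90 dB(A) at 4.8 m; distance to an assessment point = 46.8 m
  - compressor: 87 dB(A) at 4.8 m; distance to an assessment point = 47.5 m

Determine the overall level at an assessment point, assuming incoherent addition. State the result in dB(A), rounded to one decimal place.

72.0 dB(A)

Apply inverse-square spreading to bring every level to the receiver, then sum 10^(L/10).
air handling unit: 76 − 20·log₁₀(50.5/4.8) = 76 − 20.44 = 55.56 dB(A).
refrigeration condenser: 90 − 20·log₁₀(46.8/4.8) = 90 − 19.78 = 70.22 dB(A).
compressor: 87 − 20·log₁₀(47.5/4.8) = 87 − 19.91 = 67.09 dB(A).
Σ 10^(L/10) = 1.600e+07 → L_total = 10·log₁₀(1.600e+07) = 72.04 dB(A).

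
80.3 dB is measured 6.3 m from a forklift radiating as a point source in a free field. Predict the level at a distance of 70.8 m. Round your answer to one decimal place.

59.3 dB

Point-source attenuation: ΔL = 20·log₁₀(r₂/r₁) = 20·log₁₀(70.8/6.3) = 21.014 dB.
L₂ = 80.3 − 20·log₁₀(70.8/6.3) = 80.3 − 21.014 = 59.29 dB.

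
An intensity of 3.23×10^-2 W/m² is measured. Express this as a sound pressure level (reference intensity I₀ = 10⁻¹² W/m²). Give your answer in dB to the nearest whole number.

L = 10·log₁₀(I/I₀) = 10·log₁₀(3.23×10^-2/10⁻¹²) = 10·log₁₀(3.23×10^10).
L = 10·(0.5092 + 10) = 105.09 dB.

105 dB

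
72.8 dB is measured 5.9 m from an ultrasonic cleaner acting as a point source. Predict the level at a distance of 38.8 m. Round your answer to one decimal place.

Spherical spreading from a point source gives a 20·log₁₀(r₂/r₁) drop.
L₂ = 72.8 − 20·log₁₀(38.8/5.9) = 72.8 − 16.360 = 56.44 dB.

56.4 dB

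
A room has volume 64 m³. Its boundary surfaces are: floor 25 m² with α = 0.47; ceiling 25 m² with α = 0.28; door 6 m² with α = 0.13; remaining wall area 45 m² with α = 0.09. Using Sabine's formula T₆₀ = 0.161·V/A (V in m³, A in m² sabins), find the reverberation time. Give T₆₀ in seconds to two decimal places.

Summing Sᵢαᵢ: 25·0.47 + 25·0.28 + 6·0.13 + 45·0.09 = 23.58 m².
T₆₀ = 0.161·V/A = 0.161·64/23.58 = 0.437 s.

0.44 s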